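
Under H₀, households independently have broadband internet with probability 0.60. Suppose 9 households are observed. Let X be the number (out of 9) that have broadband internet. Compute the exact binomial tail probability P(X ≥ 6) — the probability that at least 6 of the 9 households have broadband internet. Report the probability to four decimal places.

P = 0.4826

X is binomial with n = 9 and p = 0.60.
P(X ≥ 6) = C(9,6)·0.60^6·0.40^3 + C(9,7)·0.60^7·0.40^2 + C(9,8)·0.60^8·0.40^1 + C(9,9)·0.60^9·0.40^0.
= 0.250823 + 0.161243 + 0.060466 + 0.010078 = 0.4826.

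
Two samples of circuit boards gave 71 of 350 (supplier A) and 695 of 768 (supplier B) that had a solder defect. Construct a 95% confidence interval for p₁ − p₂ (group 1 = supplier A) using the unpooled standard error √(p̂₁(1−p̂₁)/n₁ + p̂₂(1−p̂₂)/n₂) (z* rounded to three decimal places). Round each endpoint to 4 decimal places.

(-0.7490, -0.6551)

p̂₁ = 0.20286, p̂₂ = 0.90495, so the observed difference is -0.70209.
SE = √(0.000462017 + 0.000112002) = √0.000574019 = 0.023959.
For 95% confidence, z* = 1.960. Margin = 1.960·0.023959 = 0.04696.
CI: -0.70209 ± 0.04696 = (-0.7490, -0.6551).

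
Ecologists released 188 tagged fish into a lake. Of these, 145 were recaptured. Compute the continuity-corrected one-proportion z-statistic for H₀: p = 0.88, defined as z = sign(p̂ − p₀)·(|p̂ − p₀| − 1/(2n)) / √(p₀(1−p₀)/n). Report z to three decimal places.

z = -4.475

Sample proportion p̂ = 145/188 = 0.77128. p̂ − p₀ = -0.108723.
1/(2n) = 0.002660.
Corrected numerator: |-0.108723| − 0.002660 = 0.106063.
Under H₀, SE = √(p₀(1−p₀)/n) = √(0.88·0.12/188) = √0.000561702 = 0.023700.
z = −0.106063/0.023700 = -4.475.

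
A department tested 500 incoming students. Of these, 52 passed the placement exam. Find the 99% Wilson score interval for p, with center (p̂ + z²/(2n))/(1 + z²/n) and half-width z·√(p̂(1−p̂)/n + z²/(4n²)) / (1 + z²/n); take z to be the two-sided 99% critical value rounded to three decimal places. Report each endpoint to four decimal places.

Here p̂ = 52/500 = 0.10400 and z = 2.576 (z² = 6.635776).
1 + z²/n = 1.013272.
Adjusted center: (0.10400 + z²/(2n))/1.013272 = 0.10919.
Radicand: p̂(1−p̂)/n + z²/(4n²) = 0.000186368 + 0.000006636 = 0.000193004.
Half-width = z·√(radicand)/denom = 2.576·0.013893/1.013272 = 0.03532.
So the interval runs from 0.0739 to 0.1445.

(0.0739, 0.1445)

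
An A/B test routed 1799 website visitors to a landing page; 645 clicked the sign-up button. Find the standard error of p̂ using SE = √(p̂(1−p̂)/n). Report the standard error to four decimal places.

With x = 645 successes in n = 1799, p̂ = 0.35853.
p̂(1−p̂) = 0.229986.
SE = √(0.229986/1799) = √0.000127841 = 0.0113.

SE = 0.0113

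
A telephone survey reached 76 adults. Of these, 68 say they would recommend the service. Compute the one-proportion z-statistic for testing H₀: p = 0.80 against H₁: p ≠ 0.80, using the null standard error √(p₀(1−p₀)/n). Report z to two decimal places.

Sample proportion p̂ = 68/76 = 0.89474.
Null standard error: √(0.80·0.20/76) = √0.002105263 = 0.045883.
z = (p̂ − p₀)/SE = (0.89474 − 0.80)/0.045883 = 2.06.

z = 2.06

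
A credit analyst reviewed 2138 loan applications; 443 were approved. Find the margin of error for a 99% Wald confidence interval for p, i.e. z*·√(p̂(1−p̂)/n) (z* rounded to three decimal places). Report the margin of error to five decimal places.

The sample proportion is 443/2138 = 0.20720.
SE = √(p̂(1−p̂)/n) = √(0.164270/2138) = 0.008765.
For 99% confidence, z* = 2.576.
So ME = 0.02258.

ME = 0.02258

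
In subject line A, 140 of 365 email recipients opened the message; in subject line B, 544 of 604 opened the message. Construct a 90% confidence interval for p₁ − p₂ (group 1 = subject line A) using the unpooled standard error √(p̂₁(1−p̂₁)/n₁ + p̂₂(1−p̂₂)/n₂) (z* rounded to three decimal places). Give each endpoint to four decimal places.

p̂₁ = 0.38356, p̂₂ = 0.90066, so the observed difference is -0.51710.
Unpooled SE = √(p̂₁(1−p̂₁)/n₁ + p̂₂(1−p̂₂)/n₂) = √(0.000647787 + 0.000148129) = 0.028212.
The 90% critical value is z* = 1.645. Margin = 1.645·0.028212 = 0.04641.
Interval: -0.51710 ± 0.04641 → (-0.5635, -0.4707).

(-0.5635, -0.4707)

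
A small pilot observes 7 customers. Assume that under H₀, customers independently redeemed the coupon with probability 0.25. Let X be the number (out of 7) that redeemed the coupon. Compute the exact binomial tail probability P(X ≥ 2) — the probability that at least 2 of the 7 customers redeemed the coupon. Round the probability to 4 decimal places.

P = 0.5551

X ~ Binomial(n=7, p=0.25).
P(X ≥ 2) = Σ_{j=2}^{7} C(7,j)·0.25^j·0.75^{7−j}.
= 0.311462 + 0.173035 + 0.057678 + 0.011536 + 0.001282 + 0.000061 = 0.5551.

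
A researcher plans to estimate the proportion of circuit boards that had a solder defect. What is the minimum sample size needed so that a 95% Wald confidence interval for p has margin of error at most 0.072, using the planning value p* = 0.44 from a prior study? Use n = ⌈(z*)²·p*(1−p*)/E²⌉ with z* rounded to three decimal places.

n = 183

For 95% confidence, z* = 1.960.
p*(1−p*) = 0.44·0.56 = 0.2464.
(z*)²·p*(1−p*)/E² = 3.841600·0.2464/0.005184 = 182.595.
⌈182.595⌉ = 183.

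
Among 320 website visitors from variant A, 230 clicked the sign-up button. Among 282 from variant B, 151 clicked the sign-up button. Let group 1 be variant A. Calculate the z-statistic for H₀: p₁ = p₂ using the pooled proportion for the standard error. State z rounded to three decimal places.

z = 4.656

Sample proportions: p̂₁ = 230/320 = 0.71875 and p̂₂ = 151/282 = 0.53546.
Pooled p̂ = (230+151)/(320+282) = 381/602 = 0.63289.
SE = √[p̂(1−p̂)(1/n₁+1/n₂)] = √[0.63289·0.36711·(1/320+1/282)] ≈ 0.039370.
z = 0.18329/0.039370 = 4.656.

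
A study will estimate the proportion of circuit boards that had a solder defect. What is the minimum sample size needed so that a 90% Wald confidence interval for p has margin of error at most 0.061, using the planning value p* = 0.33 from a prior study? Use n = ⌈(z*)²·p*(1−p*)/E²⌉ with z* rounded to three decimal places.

The 90% critical value is z* = 1.645.
p*(1−p*) = 0.33·0.67 = 0.2211.
(z*)²·p*(1−p*)/E² = 2.706025·0.2211/0.003721 = 160.791.
⌈160.791⌉ = 161.

n = 161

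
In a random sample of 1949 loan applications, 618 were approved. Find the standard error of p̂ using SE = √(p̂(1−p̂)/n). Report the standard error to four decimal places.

With x = 618 successes in n = 1949, p̂ = 0.31709.
p̂(1−p̂) = 0.216544.
SE = √(0.216544/1949) = √0.000111105 = 0.0105.

SE = 0.0105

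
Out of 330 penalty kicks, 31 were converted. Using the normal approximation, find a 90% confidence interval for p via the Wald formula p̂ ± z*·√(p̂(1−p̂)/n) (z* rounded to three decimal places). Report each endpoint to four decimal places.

(0.0675, 0.1204)

p̂ = 31/330 = 0.09394.
SE = √(p̂(1−p̂)/n) = √(0.085115/330) = 0.016060.
For 90% confidence, z* = 1.645.
Margin = 1.645·0.016060 = 0.02642.
Interval: 0.09394 ± 0.02642 → (0.0675, 0.1204).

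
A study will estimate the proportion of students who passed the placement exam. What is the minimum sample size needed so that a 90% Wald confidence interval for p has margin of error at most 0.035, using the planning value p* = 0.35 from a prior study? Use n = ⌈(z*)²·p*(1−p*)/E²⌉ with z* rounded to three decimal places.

z* = 1.645 at the 90% level.
p*(1−p*) = 0.2275.
(z*)²·p*(1−p*)/E² = 2.706025·0.2275/0.001225 = 502.547.
⌈502.547⌉ = 503.

n = 503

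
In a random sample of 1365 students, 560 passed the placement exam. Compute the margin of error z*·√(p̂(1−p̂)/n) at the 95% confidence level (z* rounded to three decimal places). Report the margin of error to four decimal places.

ME = 0.0261

With x = 560 successes in n = 1365, p̂ = 0.41026.
SE = √(p̂(1−p̂)/n) = √(0.241946/1365) = 0.013314.
For 95% confidence, z* = 1.960.
Margin of error = z*·SE = 1.960 × 0.013314 = 0.0261.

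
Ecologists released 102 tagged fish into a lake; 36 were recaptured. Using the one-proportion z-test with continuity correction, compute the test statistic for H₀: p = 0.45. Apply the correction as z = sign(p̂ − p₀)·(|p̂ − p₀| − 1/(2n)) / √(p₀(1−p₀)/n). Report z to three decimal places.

With x = 36 successes in n = 102, p̂ = 0.35294. p̂ − p₀ = -0.097059.
Continuity correction 1/(2n) = 1/204 = 0.004902.
Corrected numerator: |-0.097059| − 0.004902 = 0.092157.
SE₀ = √(0.45·0.55/102) = 0.049259.
z = (−)0.092157/0.049259 = -1.871.

z = -1.871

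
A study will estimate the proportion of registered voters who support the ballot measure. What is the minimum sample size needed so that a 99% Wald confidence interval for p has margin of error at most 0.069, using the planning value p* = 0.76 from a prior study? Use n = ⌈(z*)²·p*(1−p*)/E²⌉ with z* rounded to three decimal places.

The 99% critical value is z* = 2.576.
p*(1−p*) = 0.76·0.24 = 0.1824.
(z*)²·p*(1−p*)/E² = 6.635776·0.1824/0.004761 = 254.225.
⌈254.225⌉ = 255.

n = 255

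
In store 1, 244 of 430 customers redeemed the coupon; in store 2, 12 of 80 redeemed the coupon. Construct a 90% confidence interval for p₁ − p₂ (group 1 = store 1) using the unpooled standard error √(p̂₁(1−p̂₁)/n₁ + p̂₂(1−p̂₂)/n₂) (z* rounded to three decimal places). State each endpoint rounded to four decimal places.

(0.3409, 0.4940)

p̂₁ = 244/430 = 0.56744, p̂₂ = 12/80 = 0.15000; p̂₁ − p̂₂ = 0.41744.
SE = √(0.000570818 + 0.001593750) = √0.002164568 = 0.046525.
For 90% confidence, z* = 1.645. Margin = 1.645·0.046525 = 0.07653.
So the interval runs from 0.3409 to 0.4940.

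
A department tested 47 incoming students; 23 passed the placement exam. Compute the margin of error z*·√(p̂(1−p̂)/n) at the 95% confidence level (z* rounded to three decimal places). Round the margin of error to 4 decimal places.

ME = 0.1429

p̂ = 23/47 = 0.48936.
SE(p̂) = √(0.48936·0.51064/47) = 0.072916.
The 95% critical value is z* = 1.960.
Margin of error = z*·SE = 1.960 × 0.072916 = 0.1429.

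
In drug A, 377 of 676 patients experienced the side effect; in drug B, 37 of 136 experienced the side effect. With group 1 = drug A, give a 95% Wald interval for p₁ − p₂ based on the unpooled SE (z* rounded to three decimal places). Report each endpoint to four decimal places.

(0.2020, 0.3693)

p̂₁ = 0.55769, p̂₂ = 0.27206, so the observed difference is 0.28563.
Unpooled SE = √(p̂₁(1−p̂₁)/n₁ + p̂₂(1−p̂₂)/n₂) = √(0.000364899 + 0.001456197) = 0.042674.
z* = 1.960 at the 95% level. Margin = 1.960·0.042674 = 0.08364.
CI: 0.28563 ± 0.08364 = (0.2020, 0.3693).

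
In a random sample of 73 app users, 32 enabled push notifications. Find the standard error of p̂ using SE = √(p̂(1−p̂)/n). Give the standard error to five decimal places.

With x = 32 successes in n = 73, p̂ = 0.43836.
p̂(1−p̂) = 0.43836·0.56164 = 0.246201.
Dividing by n and taking the root: √0.003372616 = 0.05807.

SE = 0.05807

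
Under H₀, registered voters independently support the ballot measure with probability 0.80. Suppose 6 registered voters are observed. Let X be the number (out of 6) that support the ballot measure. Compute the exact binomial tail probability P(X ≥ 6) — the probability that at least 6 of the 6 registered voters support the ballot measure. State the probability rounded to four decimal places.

X is binomial with n = 6 and p = 0.80.
P(X ≥ 6) = C(6,6)·0.80^6·0.20^0.
= 0.262144 = 0.2621.

P = 0.2621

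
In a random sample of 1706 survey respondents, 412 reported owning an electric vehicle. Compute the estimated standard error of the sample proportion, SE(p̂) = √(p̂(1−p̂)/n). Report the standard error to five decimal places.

SE = 0.01036

p̂ = 412/1706 = 0.24150.
p̂(1−p̂) = 0.183178.
SE = √(0.183178/1706) = √0.000107373 = 0.01036.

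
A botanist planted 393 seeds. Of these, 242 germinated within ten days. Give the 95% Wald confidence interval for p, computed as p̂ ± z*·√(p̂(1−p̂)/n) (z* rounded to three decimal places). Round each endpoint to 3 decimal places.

With x = 242 successes in n = 393, p̂ = 0.61578.
Standard error of p̂: √(0.236596/393) = √0.000602025 = 0.024536.
The 95% critical value is z* = 1.960.
Margin = 1.960·0.024536 = 0.04809.
So the interval runs from 0.568 to 0.664.

(0.568, 0.664)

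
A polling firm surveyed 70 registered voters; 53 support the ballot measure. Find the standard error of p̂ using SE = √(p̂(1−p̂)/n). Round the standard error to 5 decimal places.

The sample proportion is 53/70 = 0.75714.
p̂(1−p̂) = 0.75714·0.24286 = 0.183879.
SE = √(0.183879/70) = 0.05125.

SE = 0.05125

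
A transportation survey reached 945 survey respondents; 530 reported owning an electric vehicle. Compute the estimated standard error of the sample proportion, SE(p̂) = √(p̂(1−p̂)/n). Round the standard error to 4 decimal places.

Sample proportion p̂ = 530/945 = 0.56085.
p̂(1−p̂) = 0.56085·0.43915 = 0.246297.
SE = √(0.246297/945) = √0.000260632 = 0.0161.

SE = 0.0161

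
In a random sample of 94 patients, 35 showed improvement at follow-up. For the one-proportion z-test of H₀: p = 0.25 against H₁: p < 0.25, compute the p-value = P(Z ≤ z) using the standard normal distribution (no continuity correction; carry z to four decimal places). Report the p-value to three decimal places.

p-value = 0.997

Sample proportion p̂ = 35/94 = 0.37234.
SE₀ = √(0.25·0.75/94) = 0.044662.
Test statistic (full precision, shown to 4 dp): z = (35/94 − 0.25)/SE₀ ≈ 2.7393.
From the standard normal, P(Z ≤ z) = 0.997.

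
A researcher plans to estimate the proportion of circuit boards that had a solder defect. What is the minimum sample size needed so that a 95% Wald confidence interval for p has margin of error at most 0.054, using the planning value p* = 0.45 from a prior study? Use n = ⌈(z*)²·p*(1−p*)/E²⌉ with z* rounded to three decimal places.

The 95% critical value is z* = 1.960.
p*(1−p*) = 0.45·0.55 = 0.2475.
Required n before rounding: 3.841600 × 0.2475 / 0.054² = 326.062.
⌈326.062⌉ = 327.

n = 327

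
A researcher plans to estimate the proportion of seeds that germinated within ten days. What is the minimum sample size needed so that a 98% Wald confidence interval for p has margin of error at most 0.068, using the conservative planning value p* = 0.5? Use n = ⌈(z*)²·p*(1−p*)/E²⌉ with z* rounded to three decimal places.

n = 293

For 98% confidence, z* = 2.326.
p*(1−p*) = 0.2500.
(z*)²·p*(1−p*)/E² = 5.410276·0.2500/0.004624 = 292.511.
Rounding up, n = 293.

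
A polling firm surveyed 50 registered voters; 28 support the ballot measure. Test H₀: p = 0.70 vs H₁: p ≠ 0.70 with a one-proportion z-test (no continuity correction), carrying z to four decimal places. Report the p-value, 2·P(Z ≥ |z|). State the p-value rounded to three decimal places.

The sample proportion is 28/50 = 0.56000.
SE₀ = √(0.70·0.30/50) = 0.064807.
Test statistic (full precision, shown to 4 dp): z = (28/50 − 0.70)/SE₀ ≈ -2.1602.
From the standard normal, 2·P(Z ≥ |z|) = 0.031.

p-value = 0.031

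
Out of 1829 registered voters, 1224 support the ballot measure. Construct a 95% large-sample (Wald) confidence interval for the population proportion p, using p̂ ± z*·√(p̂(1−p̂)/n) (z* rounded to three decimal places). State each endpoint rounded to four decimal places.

(0.6477, 0.6908)

The sample proportion is 1224/1829 = 0.66922.
SE = √(p̂(1−p̂)/n) = √(0.221365/1829) = 0.011001.
For 95% confidence, z* = 1.960.
Margin = 1.960·0.011001 = 0.02156.
CI: 0.66922 ± 0.02156 = (0.6477, 0.6908).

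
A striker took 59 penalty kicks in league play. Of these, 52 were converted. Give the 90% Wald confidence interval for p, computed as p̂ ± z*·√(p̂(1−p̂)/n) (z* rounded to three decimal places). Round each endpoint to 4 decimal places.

(0.8121, 0.9506)

With x = 52 successes in n = 59, p̂ = 0.88136.
Standard error of p̂: √(0.104568/59) = √0.001772333 = 0.042099.
For 90% confidence, z* = 1.645.
Margin = 1.645·0.042099 = 0.06925.
Interval: 0.88136 ± 0.06925 → (0.8121, 0.9506).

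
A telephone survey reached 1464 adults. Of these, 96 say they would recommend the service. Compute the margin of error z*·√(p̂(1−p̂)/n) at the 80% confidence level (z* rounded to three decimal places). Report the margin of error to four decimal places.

ME = 0.0083

The sample proportion is 96/1464 = 0.06557.
Standard error of p̂: √(0.061274/1464) = √0.000041854 = 0.006469.
The 80% critical value is z* = 1.282.
So ME = 0.0083.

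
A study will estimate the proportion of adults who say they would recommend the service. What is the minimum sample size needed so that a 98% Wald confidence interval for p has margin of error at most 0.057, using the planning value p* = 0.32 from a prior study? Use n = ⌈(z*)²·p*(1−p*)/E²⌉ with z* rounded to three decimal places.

z* = 2.326 at the 98% level.
p*(1−p*) = 0.32·0.68 = 0.2176.
Required n before rounding: 5.410276 × 0.2176 / 0.057² = 362.350.
Rounding up, n = 363.

n = 363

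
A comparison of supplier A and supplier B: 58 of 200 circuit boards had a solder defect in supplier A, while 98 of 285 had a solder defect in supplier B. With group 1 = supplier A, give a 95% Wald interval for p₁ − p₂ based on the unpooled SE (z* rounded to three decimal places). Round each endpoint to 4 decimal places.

p̂₁ = 58/200 = 0.29000, p̂₂ = 98/285 = 0.34386; p̂₁ − p̂₂ = -0.05386.
Unpooled SE = √(p̂₁(1−p̂₁)/n₁ + p̂₂(1−p̂₂)/n₂) = √(0.001029500 + 0.000791650) = 0.042675.
For 95% confidence, z* = 1.960. Margin of error = 0.08364.
CI: -0.05386 ± 0.08364 = (-0.1375, 0.0298).

(-0.1375, 0.0298)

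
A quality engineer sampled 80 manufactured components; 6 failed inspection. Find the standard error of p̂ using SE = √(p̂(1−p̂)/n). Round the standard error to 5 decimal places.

The sample proportion is 6/80 = 0.07500.
p̂(1−p̂) = 0.07500·0.92500 = 0.069375.
SE = √(0.069375/80) = √0.000867188 = 0.02945.

SE = 0.02945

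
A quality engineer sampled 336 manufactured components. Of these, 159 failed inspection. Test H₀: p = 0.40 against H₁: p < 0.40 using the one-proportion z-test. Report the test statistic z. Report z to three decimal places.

z = 2.739

p̂ = 159/336 = 0.47321.
Null standard error: √(0.40·0.60/336) = √0.000714286 = 0.026726.
Test statistic: z = 0.07321/0.026726 = 2.739.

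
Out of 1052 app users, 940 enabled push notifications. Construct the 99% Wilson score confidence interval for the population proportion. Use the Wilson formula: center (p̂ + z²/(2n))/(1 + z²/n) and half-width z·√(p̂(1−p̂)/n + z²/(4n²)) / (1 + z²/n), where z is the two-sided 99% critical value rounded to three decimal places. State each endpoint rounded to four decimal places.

(0.8665, 0.9156)

p̂ = 940/1052 = 0.89354; z = 2.576, so z² = 6.635776.
1 + z²/n = 1.006308.
Center = (0.89354 + 0.003154)/1.006308 = 0.89107.
Radicand: p̂(1−p̂)/n + z²/(4n²) = 0.000090427 + 0.000001499 = 0.000091926.
Half-width = z·√(radicand)/denom = 2.576·0.009588/1.006308 = 0.02454.
So the interval runs from 0.8665 to 0.9156.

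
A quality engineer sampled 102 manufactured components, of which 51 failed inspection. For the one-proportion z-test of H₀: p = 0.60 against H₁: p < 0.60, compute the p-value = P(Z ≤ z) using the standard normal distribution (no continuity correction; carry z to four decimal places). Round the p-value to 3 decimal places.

Sample proportion p̂ = 51/102 = 0.50000.
Null standard error: √(0.60·0.40/102) = √0.002352941 = 0.048507.
z = (p̂ − p₀)/SE = (51/102 − 0.60)/0.048507 ≈ -2.0616.
From the standard normal, P(Z ≤ z) = 0.020.

p-value = 0.020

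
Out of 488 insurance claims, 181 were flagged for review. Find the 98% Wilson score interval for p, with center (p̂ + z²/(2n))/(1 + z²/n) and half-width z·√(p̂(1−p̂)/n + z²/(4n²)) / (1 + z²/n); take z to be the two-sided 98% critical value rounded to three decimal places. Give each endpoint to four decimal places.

(0.3217, 0.4229)

Here p̂ = 181/488 = 0.37090 and z = 2.326 (z² = 5.410276).
Denominator 1 + z²/n = 1 + 5.410276/488 = 1.011087.
Adjusted center: (0.37090 + z²/(2n))/1.011087 = 0.37232.
Radicand: p̂(1−p̂)/n + z²/(4n²) = 0.000478143 + 0.000005680 = 0.000483823.
Half-width = z·√(radicand)/denom = 2.326·0.021996/1.011087 = 0.05060.
CI: 0.37232 ± 0.05060 = (0.3217, 0.4229).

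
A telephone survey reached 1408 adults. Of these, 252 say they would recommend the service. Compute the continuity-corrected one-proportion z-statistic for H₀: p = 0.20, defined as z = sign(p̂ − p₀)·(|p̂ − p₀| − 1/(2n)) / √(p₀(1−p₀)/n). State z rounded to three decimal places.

z = -1.939

Sample proportion p̂ = 252/1408 = 0.17898. p̂ − p₀ = -0.021023.
1/(2n) = 0.000355.
Corrected numerator: |-0.021023| − 0.000355 = 0.020668.
Null standard error: √(0.20·0.80/1408) = √0.000113636 = 0.010660.
z = (−)0.020668/0.010660 = -1.939.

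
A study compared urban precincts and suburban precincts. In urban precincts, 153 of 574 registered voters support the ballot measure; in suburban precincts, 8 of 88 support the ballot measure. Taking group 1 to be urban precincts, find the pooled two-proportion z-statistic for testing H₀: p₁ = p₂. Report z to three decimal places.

z = 3.576

Sample proportions: p̂₁ = 153/574 = 0.26655 and p̂₂ = 8/88 = 0.09091.
Pooled p̂ = (153+8)/(574+88) = 161/662 = 0.24320.
SE = √[p̂(1−p̂)(1/n₁+1/n₂)] = √[0.24320·0.75680·(1/574+1/88)] ≈ 0.049114.
z = 0.17564/0.049114 = 3.576.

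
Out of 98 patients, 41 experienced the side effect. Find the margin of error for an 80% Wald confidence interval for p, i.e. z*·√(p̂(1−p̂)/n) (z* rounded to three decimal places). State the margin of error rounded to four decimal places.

p̂ = 41/98 = 0.41837.
Standard error of p̂: √(0.243336/98) = √0.002483022 = 0.049830.
The 80% critical value is z* = 1.282.
ME = 1.282·0.049830 = 0.0639.

ME = 0.0639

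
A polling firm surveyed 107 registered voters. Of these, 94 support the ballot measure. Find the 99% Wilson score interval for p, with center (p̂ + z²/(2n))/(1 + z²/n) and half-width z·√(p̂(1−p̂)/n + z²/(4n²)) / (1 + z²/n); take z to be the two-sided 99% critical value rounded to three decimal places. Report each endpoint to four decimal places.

Here p̂ = 94/107 = 0.87850 and z = 2.576 (z² = 6.635776).
Denominator 1 + z²/n = 1 + 6.635776/107 = 1.062017.
Center = (0.87850 + 0.031008)/1.062017 = 0.85640.
Radicand: p̂(1−p̂)/n + z²/(4n²) = 0.000997516 + 0.000144899 = 0.001142415.
Half-width = 2.576·√0.001142415/1.062017 = 0.08198.
So the interval runs from 0.7744 to 0.9384.

(0.7744, 0.9384)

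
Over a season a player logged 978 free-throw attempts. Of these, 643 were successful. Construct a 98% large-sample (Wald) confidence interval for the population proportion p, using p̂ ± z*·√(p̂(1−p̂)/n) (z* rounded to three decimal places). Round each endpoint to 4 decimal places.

(0.6222, 0.6928)

The sample proportion is 643/978 = 0.65746.
Standard error of p̂: √(0.225205/978) = √0.000230271 = 0.015175.
For 98% confidence, z* = 2.326.
Margin of error: 2.326 × 0.015175 = 0.03530.
CI: 0.65746 ± 0.03530 = (0.6222, 0.6928).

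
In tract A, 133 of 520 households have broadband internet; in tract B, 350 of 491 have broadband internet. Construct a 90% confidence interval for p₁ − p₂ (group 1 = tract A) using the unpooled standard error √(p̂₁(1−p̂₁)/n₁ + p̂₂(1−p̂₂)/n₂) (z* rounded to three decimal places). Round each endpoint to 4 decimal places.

(-0.5031, -0.4110)

p̂₁ = 133/520 = 0.25577, p̂₂ = 350/491 = 0.71283; p̂₁ − p̂₂ = -0.45706.
SE = √(0.000366060 + 0.000416910) = √0.000782970 = 0.027982.
z* = 1.645 at the 90% level. Margin = 1.645·0.027982 = 0.04603.
Interval: -0.45706 ± 0.04603 → (-0.5031, -0.4110).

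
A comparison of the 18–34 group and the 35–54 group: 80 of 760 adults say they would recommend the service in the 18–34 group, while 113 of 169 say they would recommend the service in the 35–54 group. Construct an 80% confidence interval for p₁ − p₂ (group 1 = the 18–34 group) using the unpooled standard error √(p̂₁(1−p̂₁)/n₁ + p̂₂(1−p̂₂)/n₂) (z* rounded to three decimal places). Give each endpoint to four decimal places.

p̂₁ = 0.10526, p̂₂ = 0.66864, so the observed difference is -0.56338.
SE = √(0.000123925 + 0.001311011) = √0.001434936 = 0.037881.
The 80% critical value is z* = 1.282. Margin = 1.282·0.037881 = 0.04856.
So the interval runs from -0.6119 to -0.5148.

(-0.6119, -0.5148)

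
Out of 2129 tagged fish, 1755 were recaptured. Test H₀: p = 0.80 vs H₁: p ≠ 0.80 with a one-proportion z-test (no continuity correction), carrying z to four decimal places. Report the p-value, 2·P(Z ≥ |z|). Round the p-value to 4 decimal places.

With x = 1755 successes in n = 2129, p̂ = 0.82433.
Null standard error: √(0.80·0.20/2129) = √0.000075153 = 0.008669.
z = (p̂ − p₀)/SE = (1755/2129 − 0.80)/0.008669 ≈ 2.8066.
p-value = 2·P(Z ≥ |z|) with z = 2.8066 → 0.0050.

p-value = 0.0050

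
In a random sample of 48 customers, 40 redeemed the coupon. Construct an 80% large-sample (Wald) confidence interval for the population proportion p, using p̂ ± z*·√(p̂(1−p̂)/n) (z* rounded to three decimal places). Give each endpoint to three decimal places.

With x = 40 successes in n = 48, p̂ = 0.83333.
SE(p̂) = √(0.83333·0.16667/48) = 0.053791.
For 80% confidence, z* = 1.282.
Margin = 1.282·0.053791 = 0.06896.
Interval: 0.83333 ± 0.06896 → (0.764, 0.902).

(0.764, 0.902)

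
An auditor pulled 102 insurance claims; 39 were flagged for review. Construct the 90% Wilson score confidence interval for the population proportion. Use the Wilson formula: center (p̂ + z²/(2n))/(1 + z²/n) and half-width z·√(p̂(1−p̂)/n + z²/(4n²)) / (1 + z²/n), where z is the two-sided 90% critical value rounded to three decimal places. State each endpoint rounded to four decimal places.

Here p̂ = 39/102 = 0.38235 and z = 1.645 (z² = 2.706025).
1 + z²/n = 1.026530.
Center = (0.38235 + 0.013265)/1.026530 = 0.38539.
Radicand: p̂(1−p̂)/n + z²/(4n²) = 0.002315286 + 0.000065024 = 0.002380310.
Half-width = 1.645·√0.002380310/1.026530 = 0.07818.
Interval: 0.38539 ± 0.07818 → (0.3072, 0.4636).

(0.3072, 0.4636)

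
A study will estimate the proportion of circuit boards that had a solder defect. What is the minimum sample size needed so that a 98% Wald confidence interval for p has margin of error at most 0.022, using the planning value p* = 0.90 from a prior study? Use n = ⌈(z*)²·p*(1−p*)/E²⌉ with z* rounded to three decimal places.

z* = 2.326 at the 98% level.
p*(1−p*) = 0.0900.
(z*)²·p*(1−p*)/E² = 5.410276·0.0900/0.000484 = 1006.043.
⌈1006.043⌉ = 1007.

n = 1007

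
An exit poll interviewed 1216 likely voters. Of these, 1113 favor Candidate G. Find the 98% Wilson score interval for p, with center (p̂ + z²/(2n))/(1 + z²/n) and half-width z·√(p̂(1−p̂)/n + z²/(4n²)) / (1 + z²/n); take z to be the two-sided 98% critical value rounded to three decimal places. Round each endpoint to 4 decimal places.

(0.8948, 0.9321)

Here p̂ = 1113/1216 = 0.91530 and z = 2.326 (z² = 5.410276).
1 + z²/n = 1.004449.
Adjusted center: (0.91530 + z²/(2n))/1.004449 = 0.91346.
Radicand: p̂(1−p̂)/n + z²/(4n²) = 0.000063758 + 0.000000915 = 0.000064673.
Half-width = z·√(radicand)/denom = 2.326·0.008042/1.004449 = 0.01862.
Interval: 0.91346 ± 0.01862 → (0.8948, 0.9321).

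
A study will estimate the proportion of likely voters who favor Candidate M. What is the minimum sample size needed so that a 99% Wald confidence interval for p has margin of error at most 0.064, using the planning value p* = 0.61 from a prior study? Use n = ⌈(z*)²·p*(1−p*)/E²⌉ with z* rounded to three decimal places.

The 99% critical value is z* = 2.576.
p*(1−p*) = 0.2379.
Required n before rounding: 6.635776 × 0.2379 / 0.064² = 385.413.
⌈385.413⌉ = 386.

n = 386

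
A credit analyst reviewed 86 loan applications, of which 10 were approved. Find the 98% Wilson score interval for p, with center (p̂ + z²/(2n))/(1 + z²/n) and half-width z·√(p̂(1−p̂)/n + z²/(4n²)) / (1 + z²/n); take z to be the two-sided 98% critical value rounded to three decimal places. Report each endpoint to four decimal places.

p̂ = 10/86 = 0.11628; z = 2.326, so z² = 5.410276.
1 + z²/n = 1.062910.
Center = (0.11628 + 0.031455)/1.062910 = 0.13899.
Radicand: p̂(1−p̂)/n + z²/(4n²) = 0.001194863 + 0.000182878 = 0.001377741.
Half-width = 2.326·√0.001377741/1.062910 = 0.08123.
Interval: 0.13899 ± 0.08123 → (0.0578, 0.2202).

(0.0578, 0.2202)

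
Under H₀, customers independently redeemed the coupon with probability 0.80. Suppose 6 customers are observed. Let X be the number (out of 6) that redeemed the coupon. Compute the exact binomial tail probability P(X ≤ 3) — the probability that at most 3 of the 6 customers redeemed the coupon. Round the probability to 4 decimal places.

P = 0.0989

X is binomial with n = 6 and p = 0.80.
P(X ≤ 3) = C(6,0)·0.80^0·0.20^6 + C(6,1)·0.80^1·0.20^5 + C(6,2)·0.80^2·0.20^4 + C(6,3)·0.80^3·0.20^3.
= 0.000064 + 0.001536 + 0.015360 + 0.081920 = 0.0989.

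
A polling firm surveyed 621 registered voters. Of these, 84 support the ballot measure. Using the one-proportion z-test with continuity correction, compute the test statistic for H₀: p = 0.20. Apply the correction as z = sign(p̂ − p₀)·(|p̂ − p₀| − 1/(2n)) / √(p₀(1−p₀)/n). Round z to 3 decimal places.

p̂ = 84/621 = 0.13527. p̂ − p₀ = -0.064734.
Continuity correction 1/(2n) = 1/1242 = 0.000805.
Corrected numerator: |-0.064734| − 0.000805 = 0.063929.
SE₀ = √(0.20·0.80/621) = 0.016051.
z = −0.063929/0.016051 = -3.983.

z = -3.983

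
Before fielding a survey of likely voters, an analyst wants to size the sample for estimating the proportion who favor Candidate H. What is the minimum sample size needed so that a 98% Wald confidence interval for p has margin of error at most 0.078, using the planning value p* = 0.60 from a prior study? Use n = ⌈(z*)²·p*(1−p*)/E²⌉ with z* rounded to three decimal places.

The 98% critical value is z* = 2.326.
p*(1−p*) = 0.2400.
(z*)²·p*(1−p*)/E² = 5.410276·0.2400/0.006084 = 213.423.
⌈213.423⌉ = 214.

n = 214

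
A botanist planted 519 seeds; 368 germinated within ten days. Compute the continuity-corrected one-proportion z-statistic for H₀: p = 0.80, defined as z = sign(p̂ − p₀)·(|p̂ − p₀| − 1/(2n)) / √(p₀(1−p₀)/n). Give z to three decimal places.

With x = 368 successes in n = 519, p̂ = 0.70906. p̂ − p₀ = -0.090944.
Continuity correction 1/(2n) = 1/1038 = 0.000963.
Corrected numerator: |-0.090944| − 0.000963 = 0.089981.
Under H₀, SE = √(p₀(1−p₀)/n) = √(0.80·0.20/519) = √0.000308285 = 0.017558.
z = −0.089981/0.017558 = -5.125.

z = -5.125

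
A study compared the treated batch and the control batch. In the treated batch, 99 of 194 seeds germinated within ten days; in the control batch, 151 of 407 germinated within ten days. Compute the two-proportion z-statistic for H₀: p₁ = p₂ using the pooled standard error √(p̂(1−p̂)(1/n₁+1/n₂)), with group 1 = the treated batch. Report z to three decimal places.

z = 3.239

Sample proportions: p̂₁ = 99/194 = 0.51031 and p̂₂ = 151/407 = 0.37101.
Pooling: p̂ = 250/601 = 0.41597.
Pooled SE = √[0.2429395·0.00761164] ≈ 0.043002.
z = 0.13930/0.043002 = 3.239.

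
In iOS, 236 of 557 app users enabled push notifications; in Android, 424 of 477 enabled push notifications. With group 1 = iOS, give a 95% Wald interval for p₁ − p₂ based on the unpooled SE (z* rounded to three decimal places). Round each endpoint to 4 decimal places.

(-0.5150, -0.4154)

p̂₁ = 236/557 = 0.42370, p̂₂ = 424/477 = 0.88889; p̂₁ − p̂₂ = -0.46519.
SE = √(0.000438381 + 0.000207055) = √0.000645436 = 0.025405.
The 95% critical value is z* = 1.960. Margin of error = 0.04979.
CI: -0.46519 ± 0.04979 = (-0.5150, -0.4154).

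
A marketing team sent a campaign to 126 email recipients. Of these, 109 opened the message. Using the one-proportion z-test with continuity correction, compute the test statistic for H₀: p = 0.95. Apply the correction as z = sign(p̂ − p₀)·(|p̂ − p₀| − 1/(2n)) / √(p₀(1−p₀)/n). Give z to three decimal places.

z = -4.169

p̂ = 109/126 = 0.86508. p̂ − p₀ = -0.084921.
Continuity correction 1/(2n) = 1/252 = 0.003968.
Corrected numerator: |-0.084921| − 0.003968 = 0.080953.
Under H₀, SE = √(p₀(1−p₀)/n) = √(0.95·0.05/126) = √0.000376984 = 0.019416.
z = (−)0.080953/0.019416 = -4.169.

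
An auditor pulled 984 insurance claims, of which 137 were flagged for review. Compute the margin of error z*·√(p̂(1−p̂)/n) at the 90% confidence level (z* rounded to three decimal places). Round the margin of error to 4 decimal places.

p̂ = 137/984 = 0.13923.
Standard error of p̂: √(0.119843/984) = √0.000121792 = 0.011036.
z* = 1.645 at the 90% level.
ME = 1.645·0.011036 = 0.0182.

ME = 0.0182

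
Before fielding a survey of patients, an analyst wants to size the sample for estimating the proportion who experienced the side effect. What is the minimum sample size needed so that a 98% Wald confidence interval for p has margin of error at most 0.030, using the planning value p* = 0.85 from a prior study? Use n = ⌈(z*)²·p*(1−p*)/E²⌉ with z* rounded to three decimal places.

n = 767

For 98% confidence, z* = 2.326.
p*(1−p*) = 0.85·0.15 = 0.1275.
Required n before rounding: 5.410276 × 0.1275 / 0.030² = 766.456.
⌈766.456⌉ = 767.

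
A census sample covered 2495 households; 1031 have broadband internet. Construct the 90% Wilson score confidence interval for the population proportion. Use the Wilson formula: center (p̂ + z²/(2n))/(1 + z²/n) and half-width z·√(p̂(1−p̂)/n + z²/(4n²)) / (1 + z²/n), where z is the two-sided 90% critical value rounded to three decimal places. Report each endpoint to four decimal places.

Here p̂ = 1031/2495 = 0.41323 and z = 1.645 (z² = 2.706025).
1 + z²/n = 1.001085.
Adjusted center: (0.41323 + z²/(2n))/1.001085 = 0.41332.
Radicand: p̂(1−p̂)/n + z²/(4n²) = 0.000097183 + 0.000000109 = 0.000097292.
Half-width = 1.645·√0.000097292/1.001085 = 0.01621.
So the interval runs from 0.3971 to 0.4295.

(0.3971, 0.4295)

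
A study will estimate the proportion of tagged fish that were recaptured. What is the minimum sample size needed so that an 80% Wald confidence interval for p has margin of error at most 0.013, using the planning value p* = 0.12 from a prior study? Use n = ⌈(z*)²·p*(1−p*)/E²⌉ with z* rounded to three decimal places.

The 80% critical value is z* = 1.282.
p*(1−p*) = 0.1056.
Required n before rounding: 1.643524 × 0.1056 / 0.013² = 1026.959.
⌈1026.959⌉ = 1027.

n = 1027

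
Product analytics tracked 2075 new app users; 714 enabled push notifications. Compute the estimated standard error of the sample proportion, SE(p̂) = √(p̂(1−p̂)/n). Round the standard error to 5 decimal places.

The sample proportion is 714/2075 = 0.34410.
p̂(1−p̂) = 0.225695.
SE = √(0.225695/2075) = 0.01043.

SE = 0.01043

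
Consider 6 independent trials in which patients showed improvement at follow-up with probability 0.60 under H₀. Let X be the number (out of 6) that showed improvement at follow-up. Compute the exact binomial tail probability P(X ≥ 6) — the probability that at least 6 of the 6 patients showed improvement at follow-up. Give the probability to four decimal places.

P = 0.0467

X is binomial with n = 6 and p = 0.60.
P(X ≥ 6) = C(6,6)·0.60^6·0.40^0.
= 0.046656 = 0.0467.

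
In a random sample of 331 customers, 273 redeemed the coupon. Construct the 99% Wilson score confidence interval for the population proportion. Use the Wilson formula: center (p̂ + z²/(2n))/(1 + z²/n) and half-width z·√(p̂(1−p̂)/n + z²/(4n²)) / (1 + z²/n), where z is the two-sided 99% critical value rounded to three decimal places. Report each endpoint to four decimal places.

(0.7647, 0.8721)

p̂ = 273/331 = 0.82477; z = 2.576, so z² = 6.635776.
1 + z²/n = 1.020048.
Center = (0.82477 + 0.010024)/1.020048 = 0.81839.
Radicand: p̂(1−p̂)/n + z²/(4n²) = 0.000436623 + 0.000015142 = 0.000451765.
Half-width = z·√(radicand)/denom = 2.576·0.021255/1.020048 = 0.05368.
CI: 0.81839 ± 0.05368 = (0.7647, 0.8721).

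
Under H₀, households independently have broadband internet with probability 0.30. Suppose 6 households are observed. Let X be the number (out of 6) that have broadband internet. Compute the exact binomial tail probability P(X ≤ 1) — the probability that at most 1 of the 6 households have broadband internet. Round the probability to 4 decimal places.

X ~ Binomial(n=6, p=0.30).
P(X ≤ 1) = C(6,0)·0.30^0·0.70^6 + C(6,1)·0.30^1·0.70^5.
= 0.117649 + 0.302526 = 0.4202.

P = 0.4202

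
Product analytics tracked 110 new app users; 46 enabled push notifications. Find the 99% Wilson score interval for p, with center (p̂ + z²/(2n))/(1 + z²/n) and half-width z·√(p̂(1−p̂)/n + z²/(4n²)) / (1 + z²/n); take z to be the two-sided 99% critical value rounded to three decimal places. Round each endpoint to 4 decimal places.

(0.3051, 0.5406)

Here p̂ = 46/110 = 0.41818 and z = 2.576 (z² = 6.635776).
Denominator 1 + z²/n = 1 + 6.635776/110 = 1.060325.
Adjusted center: (0.41818 + z²/(2n))/1.060325 = 0.42284.
Radicand: p̂(1−p̂)/n + z²/(4n²) = 0.002211871 + 0.000137103 = 0.002348974.
Half-width = z·√(radicand)/denom = 2.576·0.048466/1.060325 = 0.11775.
CI: 0.42284 ± 0.11775 = (0.3051, 0.5406).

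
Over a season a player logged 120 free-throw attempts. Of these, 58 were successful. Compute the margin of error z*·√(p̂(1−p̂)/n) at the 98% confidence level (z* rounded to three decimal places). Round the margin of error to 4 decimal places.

With x = 58 successes in n = 120, p̂ = 0.48333.
SE = √(p̂(1−p̂)/n) = √(0.249722/120) = 0.045618.
For 98% confidence, z* = 2.326.
Margin of error = z*·SE = 2.326 × 0.045618 = 0.1061.

ME = 0.1061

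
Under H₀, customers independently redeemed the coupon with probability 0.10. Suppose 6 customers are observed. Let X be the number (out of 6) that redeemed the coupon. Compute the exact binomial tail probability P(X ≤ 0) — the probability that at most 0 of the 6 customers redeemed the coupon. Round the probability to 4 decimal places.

P = 0.5314

X is binomial with n = 6 and p = 0.10.
P(X ≤ 0) = C(6,0)·0.10^0·0.90^6.
= 0.531441 = 0.5314.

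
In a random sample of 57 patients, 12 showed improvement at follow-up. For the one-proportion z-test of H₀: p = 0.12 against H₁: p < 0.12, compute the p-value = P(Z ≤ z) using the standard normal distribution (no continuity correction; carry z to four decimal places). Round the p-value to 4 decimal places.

With x = 12 successes in n = 57, p̂ = 0.21053.
Null standard error: √(0.12·0.88/57) = √0.001852632 = 0.043042.
Test statistic (full precision, shown to 4 dp): z = (12/57 − 0.12)/SE₀ ≈ 2.1032.
p-value = P(Z ≤ z) with z = 2.1032 → 0.9823.

p-value = 0.9823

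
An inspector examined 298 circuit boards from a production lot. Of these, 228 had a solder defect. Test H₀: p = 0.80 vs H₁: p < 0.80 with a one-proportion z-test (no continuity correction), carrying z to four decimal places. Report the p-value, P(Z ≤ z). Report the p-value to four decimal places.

Sample proportion p̂ = 228/298 = 0.76510.
Under H₀, SE = √(p₀(1−p₀)/n) = √(0.80·0.20/298) = √0.000536913 = 0.023171.
z = (p̂ − p₀)/SE = (228/298 − 0.80)/0.023171 ≈ -1.5061.
p-value = P(Z ≤ z) with z = -1.5061 → 0.0660.

p-value = 0.0660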